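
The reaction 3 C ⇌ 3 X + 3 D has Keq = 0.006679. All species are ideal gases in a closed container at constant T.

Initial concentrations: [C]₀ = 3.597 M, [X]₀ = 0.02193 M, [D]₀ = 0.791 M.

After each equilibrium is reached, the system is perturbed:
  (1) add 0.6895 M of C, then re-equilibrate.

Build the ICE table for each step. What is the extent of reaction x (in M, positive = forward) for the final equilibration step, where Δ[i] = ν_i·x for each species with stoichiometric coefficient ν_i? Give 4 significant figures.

Q₀ = 1.1216e-07 vs Keq = 0.006679 ⇒ Q<K, forward
Step 1:
                    C           X           D
  Initial       3.597     0.02193       0.791
  Change      -0.4537      0.4537      0.4537
  Equil         3.143      0.4756       1.245
  solve Keq expr → x = 0.1512; check Q = 0.006679
Then add 0.6895 M of C.
Step 2:
                    C           X           D
  Initial       3.833      0.4756       1.245
  Change     -0.06577     0.06577     0.06577
  Equil         3.767      0.5414        1.31
  solve Keq expr → x = 0.02192; check Q = 0.006679

x = 0.02192 M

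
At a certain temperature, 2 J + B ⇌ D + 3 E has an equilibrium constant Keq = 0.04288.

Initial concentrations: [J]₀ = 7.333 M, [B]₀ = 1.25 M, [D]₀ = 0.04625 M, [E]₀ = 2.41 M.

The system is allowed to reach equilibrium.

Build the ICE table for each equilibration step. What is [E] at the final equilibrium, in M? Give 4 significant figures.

Q₀ = 0.009631 vs Keq = 0.04288 ⇒ Q<K, forward
Step 1:
                  J         B         D         E
  I           7.333      1.25   0.04625      2.41
  C         -0.1751  -0.08753   0.08753    0.2626
  E           7.158     1.162    0.1338     2.673
  solve Keq expr → x = 0.08753; check Q = 0.04288

[E]_eq = 2.673 M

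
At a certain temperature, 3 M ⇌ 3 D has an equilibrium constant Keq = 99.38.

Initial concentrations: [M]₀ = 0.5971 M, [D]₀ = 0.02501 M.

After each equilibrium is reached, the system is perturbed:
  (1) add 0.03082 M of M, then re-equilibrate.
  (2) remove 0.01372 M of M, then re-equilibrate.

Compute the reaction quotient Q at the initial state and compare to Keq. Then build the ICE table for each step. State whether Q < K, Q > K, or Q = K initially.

Q₀ = 7.3485e-05 vs Keq = 99.38 ⇒ Q<K, forward
Step 1:
                  M         D
  init       0.5971   0.02501
  Δ         -0.4866    0.4866
  eq         0.1105    0.5116
  solve Keq expr → x = 0.1622; check Q = 99.38
Then add 0.03082 M of M.
Step 2:
                  M         D
  init       0.1413    0.5116
  Δ        -0.02535   0.02535
  eq         0.1159     0.537
  solve Keq expr → x = 0.008449; check Q = 99.38
Then remove 0.01372 M of M.
Step 3:
                  M         D
  init       0.1022     0.537
  Δ         0.01128  -0.01128
  eq         0.1135    0.5257
  solve Keq expr → x = -0.003761; check Q = 99.38

Q₀ = 7.3485e-05; Q < K (proceeds forward)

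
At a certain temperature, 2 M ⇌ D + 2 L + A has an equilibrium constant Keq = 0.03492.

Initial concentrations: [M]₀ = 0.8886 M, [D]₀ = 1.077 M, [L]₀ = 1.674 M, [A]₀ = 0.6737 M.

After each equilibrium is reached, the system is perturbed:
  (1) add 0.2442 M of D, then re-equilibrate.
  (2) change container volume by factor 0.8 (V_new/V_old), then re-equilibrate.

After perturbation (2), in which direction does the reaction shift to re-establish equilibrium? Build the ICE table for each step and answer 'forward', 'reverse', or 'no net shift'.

Direction: reverse

Q₀ = 2.575 vs Keq = 0.03492 ⇒ Q>K, reverse
Step 1:
                    M           D           L           A
  I            0.8886       1.077       1.674      0.6737
  C            0.8566     -0.4283     -0.8566     -0.4283
  E             1.745      0.6487      0.8174      0.2454
  solve Keq expr → x = -0.4283; check Q = 0.03492
Then add 0.2442 M of D.
Step 2:
                    M           D           L           A
  I             1.745      0.8929      0.8174      0.2454
  C           0.05014    -0.02507    -0.05014    -0.02507
  E             1.795      0.8678      0.7673      0.2203
  solve Keq expr → x = -0.02507; check Q = 0.03492
Then change container volume by factor 0.8 (V_new/V_old).
Step 3:
                    M           D           L           A
  I             2.244       1.085      0.9591      0.2754
  C           0.08131    -0.04066    -0.08131    -0.04066
  E             2.325       1.044      0.8778      0.2348
  solve Keq expr → x = -0.04066; check Q = 0.03492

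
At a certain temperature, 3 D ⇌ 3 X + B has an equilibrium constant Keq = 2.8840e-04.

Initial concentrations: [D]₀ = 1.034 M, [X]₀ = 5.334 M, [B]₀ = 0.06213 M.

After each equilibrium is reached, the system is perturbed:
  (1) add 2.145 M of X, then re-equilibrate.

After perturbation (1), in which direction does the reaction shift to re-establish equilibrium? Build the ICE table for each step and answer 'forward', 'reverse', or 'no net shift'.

Q₀ = 8.529 vs Keq = 2.8840e-04 ⇒ Q>K, reverse
Step 1:
                   D          X          B
  init         1.034      5.334    0.06213
  Δ           0.1864    -0.1864   -0.06213
  eq            1.22      5.148 3.8429e-06
  solve Keq expr → x = -0.06213; check Q = 2.8840e-04
Then add 2.145 M of X.
Step 2:
                   D          X          B
  init          1.22      7.293 3.8429e-06
  Δ       7.4740e-06 -7.4740e-06 -2.4913e-06
  eq            1.22      7.293 1.3516e-06
  solve Keq expr → x = -2.4913e-06; check Q = 2.8840e-04

Direction: reverse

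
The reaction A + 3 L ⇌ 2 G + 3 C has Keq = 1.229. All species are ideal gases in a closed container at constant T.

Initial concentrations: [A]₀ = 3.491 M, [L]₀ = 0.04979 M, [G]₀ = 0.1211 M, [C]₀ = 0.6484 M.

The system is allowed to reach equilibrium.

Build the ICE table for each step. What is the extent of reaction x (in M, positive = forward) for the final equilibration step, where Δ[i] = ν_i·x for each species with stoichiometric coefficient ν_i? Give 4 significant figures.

x = -0.01061 M

Q₀ = 9.278 vs Keq = 1.229 ⇒ Q>K, reverse
Step 1:
                    A           L           G           C
  init          3.491     0.04979      0.1211      0.6484
  Δ           0.01061     0.03182    -0.02121    -0.03182
  eq            3.502     0.08161     0.09989      0.6166
  solve Keq expr → x = -0.01061; check Q = 1.229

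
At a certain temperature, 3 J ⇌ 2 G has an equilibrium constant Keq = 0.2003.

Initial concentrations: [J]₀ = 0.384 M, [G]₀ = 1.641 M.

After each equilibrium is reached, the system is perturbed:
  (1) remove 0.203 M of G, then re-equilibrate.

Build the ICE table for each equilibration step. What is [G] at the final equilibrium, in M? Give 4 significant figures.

Q₀ = 47.56 vs Keq = 0.2003 ⇒ Q>K, reverse
Step 1:
                    J           G
  init          0.384       1.641
  Δ             1.166     -0.7773
  eq             1.55      0.8637
  solve Keq expr → x = -0.3887; check Q = 0.2003
Then remove 0.203 M of G.
Step 2:
                    J           G
  init           1.55      0.6607
  Δ           -0.1368     0.09121
  eq            1.413      0.7519
  solve Keq expr → x = 0.04561; check Q = 0.2003

[G]_eq = 0.7519 M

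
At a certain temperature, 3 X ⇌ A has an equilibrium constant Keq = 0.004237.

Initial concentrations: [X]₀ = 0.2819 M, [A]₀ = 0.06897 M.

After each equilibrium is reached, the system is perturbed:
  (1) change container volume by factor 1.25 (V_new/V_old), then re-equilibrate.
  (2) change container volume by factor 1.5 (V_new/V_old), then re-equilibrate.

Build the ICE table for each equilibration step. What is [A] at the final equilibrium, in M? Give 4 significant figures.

[A]_eq = 7.4878e-05 M

Q₀ = 3.079 vs Keq = 0.004237 ⇒ Q>K, reverse
Step 1:
                   X          A
  Initial     0.2819    0.06897
  Change      0.2054   -0.06848
  Equil       0.4873 4.9040e-04
  solve Keq expr → x = -0.06848; check Q = 0.004237
Then change container volume by factor 1.25 (V_new/V_old).
Step 2:
                   X          A
  Initial     0.3899 3.9232e-04
  Change  4.2126e-04 -1.4042e-04
  Equil       0.3903 2.5190e-04
  solve Keq expr → x = -1.4042e-04; check Q = 0.004237
Then change container volume by factor 1.5 (V_new/V_old).
Step 3:
                   X          A
  Initial     0.2602 1.6793e-04
  Change  2.7917e-04 -9.3056e-05
  Equil       0.2605 7.4878e-05
  solve Keq expr → x = -9.3056e-05; check Q = 0.004237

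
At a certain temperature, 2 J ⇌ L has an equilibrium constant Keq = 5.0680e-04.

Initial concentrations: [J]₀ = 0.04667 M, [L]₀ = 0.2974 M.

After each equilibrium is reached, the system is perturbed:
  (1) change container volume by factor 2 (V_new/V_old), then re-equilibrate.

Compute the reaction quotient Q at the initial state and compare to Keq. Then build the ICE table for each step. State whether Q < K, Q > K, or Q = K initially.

Q₀ = 136.5; Q > K (proceeds reverse)

Q₀ = 136.5 vs Keq = 5.0680e-04 ⇒ Q>K, reverse
Step 1:
                  J         L
  I         0.04667    0.2974
  C          0.5944   -0.2972
  E          0.6411 2.0827e-04
  solve Keq expr → x = -0.2972; check Q = 5.0680e-04
Then change container volume by factor 2 (V_new/V_old).
Step 2:
                  J         L
  I          0.3205 1.0413e-04
  C       1.0407e-04 -5.2033e-05
  E          0.3206 5.2101e-05
  solve Keq expr → x = -5.2033e-05; check Q = 5.0680e-04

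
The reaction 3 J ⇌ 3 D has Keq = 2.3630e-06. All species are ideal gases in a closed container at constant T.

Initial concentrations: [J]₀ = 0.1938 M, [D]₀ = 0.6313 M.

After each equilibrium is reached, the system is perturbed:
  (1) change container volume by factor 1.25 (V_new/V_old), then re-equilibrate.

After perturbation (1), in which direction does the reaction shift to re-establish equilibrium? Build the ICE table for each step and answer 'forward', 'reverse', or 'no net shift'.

Direction: no net shift

Q₀ = 34.57 vs Keq = 2.3630e-06 ⇒ Q>K, reverse
Step 1:
                   J          D
  I           0.1938     0.6313
  C           0.6205    -0.6205
  E           0.8143    0.01085
  solve Keq expr → x = -0.2068; check Q = 2.3630e-06
Then change container volume by factor 1.25 (V_new/V_old).
Step 2:
                   J          D
  I           0.6514   0.008676
  C                0          0
  E           0.6514   0.008676
  solve Keq expr → x = 0; check Q = 2.3630e-06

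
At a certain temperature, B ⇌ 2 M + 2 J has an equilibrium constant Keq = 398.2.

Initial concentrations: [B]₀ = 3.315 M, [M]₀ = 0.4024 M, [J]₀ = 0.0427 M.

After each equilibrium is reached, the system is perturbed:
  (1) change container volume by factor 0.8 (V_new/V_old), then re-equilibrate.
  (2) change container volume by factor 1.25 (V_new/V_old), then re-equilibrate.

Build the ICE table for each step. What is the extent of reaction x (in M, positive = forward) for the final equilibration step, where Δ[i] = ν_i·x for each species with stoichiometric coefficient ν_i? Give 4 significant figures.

Q₀ = 8.9061e-05 vs Keq = 398.2 ⇒ Q<K, forward
Step 1:
                  B         M         J
  I           3.315    0.4024    0.0427
  C          -2.191     4.381     4.381
  E           1.124     4.783     4.424
  solve Keq expr → x = 2.191; check Q = 398.2
Then change container volume by factor 0.8 (V_new/V_old).
Step 2:
                  B         M         J
  I           1.406     5.979      5.53
  C          0.3162   -0.6324   -0.6324
  E           1.722     5.347     4.897
  solve Keq expr → x = -0.3162; check Q = 398.2
Then change container volume by factor 1.25 (V_new/V_old).
Step 3:
                  B         M         J
  I           1.377     4.277     3.918
  C          -0.253     0.506     0.506
  E           1.124     4.783     4.424
  solve Keq expr → x = 0.253; check Q = 398.2

x = 0.253 M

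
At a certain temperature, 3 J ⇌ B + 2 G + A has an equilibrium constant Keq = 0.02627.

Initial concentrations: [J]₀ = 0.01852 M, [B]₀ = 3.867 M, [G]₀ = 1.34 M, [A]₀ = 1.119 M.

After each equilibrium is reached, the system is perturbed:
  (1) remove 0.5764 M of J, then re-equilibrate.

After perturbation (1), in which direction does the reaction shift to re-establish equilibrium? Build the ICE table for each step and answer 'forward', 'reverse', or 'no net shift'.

Direction: reverse

Q₀ = 1.2232e+06 vs Keq = 0.02627 ⇒ Q>K, reverse
Step 1:
                  J         B         G         A
  Initial   0.01852     3.867      1.34     1.119
  Change      1.635   -0.5451     -1.09   -0.5451
  Equil       1.654     3.322    0.2497    0.5739
  solve Keq expr → x = -0.5451; check Q = 0.02627
Then remove 0.5764 M of J.
Step 2:
                  J         B         G         A
  Initial     1.078     3.322    0.2497    0.5739
  Change       0.13  -0.04332  -0.08664  -0.04332
  Equil       1.208     3.279    0.1631    0.5305
  solve Keq expr → x = -0.04332; check Q = 0.02627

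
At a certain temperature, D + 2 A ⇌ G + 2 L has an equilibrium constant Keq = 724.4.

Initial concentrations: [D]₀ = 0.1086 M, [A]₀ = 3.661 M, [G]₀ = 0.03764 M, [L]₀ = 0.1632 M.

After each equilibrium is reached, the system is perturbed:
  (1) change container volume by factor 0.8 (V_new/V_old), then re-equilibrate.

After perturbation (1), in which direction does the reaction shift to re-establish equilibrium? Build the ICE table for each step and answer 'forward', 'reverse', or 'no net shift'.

Q₀ = 6.8875e-04 vs Keq = 724.4 ⇒ Q<K, forward
Step 1:
                    D           A           G           L
  init         0.1086       3.661     0.03764      0.1632
  Δ           -0.1086     -0.2172      0.1086      0.2172
  eq       2.4630e-06       3.444      0.1462      0.3804
  solve Keq expr → x = 0.1086; check Q = 724.4
Then change container volume by factor 0.8 (V_new/V_old).
Step 2:
                    D           A           G           L
  init     3.0788e-06       4.305      0.1828      0.4755
  Δ                 0           0           0           0
  eq       3.0788e-06       4.305      0.1828      0.4755
  solve Keq expr → x = 0; check Q = 724.4

Direction: no net shift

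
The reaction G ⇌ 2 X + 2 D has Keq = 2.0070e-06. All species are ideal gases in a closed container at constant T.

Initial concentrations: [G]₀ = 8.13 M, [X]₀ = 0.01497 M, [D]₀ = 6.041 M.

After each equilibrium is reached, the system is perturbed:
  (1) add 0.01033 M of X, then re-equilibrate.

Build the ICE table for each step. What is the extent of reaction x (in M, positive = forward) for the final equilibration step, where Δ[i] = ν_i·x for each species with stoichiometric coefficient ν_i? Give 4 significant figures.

Q₀ = 0.001006 vs Keq = 2.0070e-06 ⇒ Q>K, reverse
Step 1:
                   G          X          D
  init          8.13    0.01497      6.041
  Δ          0.00715    -0.0143    -0.0143
  eq           8.137 6.7055e-04      6.027
  solve Keq expr → x = -0.00715; check Q = 2.0070e-06
Then add 0.01033 M of X.
Step 2:
                   G          X          D
  init         8.137      0.011      6.027
  Δ         0.005164   -0.01033   -0.01033
  eq           8.142 6.7191e-04      6.016
  solve Keq expr → x = -0.005164; check Q = 2.0070e-06

x = -0.005164 M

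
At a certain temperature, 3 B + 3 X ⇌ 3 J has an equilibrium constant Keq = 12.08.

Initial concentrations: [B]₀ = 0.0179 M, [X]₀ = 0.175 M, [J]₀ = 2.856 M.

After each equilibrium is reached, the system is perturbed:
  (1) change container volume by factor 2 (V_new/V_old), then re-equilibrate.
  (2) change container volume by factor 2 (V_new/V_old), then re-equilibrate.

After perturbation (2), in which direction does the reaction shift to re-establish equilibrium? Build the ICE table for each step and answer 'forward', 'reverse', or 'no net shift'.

Direction: reverse

Q₀ = 7.5788e+08 vs Keq = 12.08 ⇒ Q>K, reverse
Step 1:
                  B         X         J
  Initial    0.0179     0.175     2.856
  Change     0.8434    0.8434   -0.8434
  Equil      0.8613     1.018     2.013
  solve Keq expr → x = -0.2811; check Q = 12.08
Then change container volume by factor 2 (V_new/V_old).
Step 2:
                  B         X         J
  Initial    0.4306    0.5092     1.006
  Change     0.1443    0.1443   -0.1443
  Equil      0.5749    0.6535     0.862
  solve Keq expr → x = -0.04809; check Q = 12.08
Then change container volume by factor 2 (V_new/V_old).
Step 3:
                  B         X         J
  Initial    0.2875    0.3267     0.431
  Change     0.0829    0.0829   -0.0829
  Equil      0.3704    0.4096    0.3481
  solve Keq expr → x = -0.02763; check Q = 12.08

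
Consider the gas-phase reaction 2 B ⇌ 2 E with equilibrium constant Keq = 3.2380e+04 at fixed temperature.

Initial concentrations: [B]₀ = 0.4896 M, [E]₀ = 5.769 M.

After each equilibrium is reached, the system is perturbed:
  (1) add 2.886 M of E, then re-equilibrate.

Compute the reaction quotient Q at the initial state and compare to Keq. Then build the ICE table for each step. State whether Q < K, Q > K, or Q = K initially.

Q₀ = 138.8 vs Keq = 3.2380e+04 ⇒ Q<K, forward
Step 1:
                   B          E
  Initial     0.4896      5.769
  Change      -0.455      0.455
  Equil      0.03459      6.224
  solve Keq expr → x = 0.2275; check Q = 3.2380e+04
Then add 2.886 M of E.
Step 2:
                   B          E
  Initial    0.03459       9.11
  Change     0.01595   -0.01595
  Equil      0.05054      9.094
  solve Keq expr → x = -0.007975; check Q = 3.2380e+04

Q₀ = 138.8; Q < K (proceeds forward)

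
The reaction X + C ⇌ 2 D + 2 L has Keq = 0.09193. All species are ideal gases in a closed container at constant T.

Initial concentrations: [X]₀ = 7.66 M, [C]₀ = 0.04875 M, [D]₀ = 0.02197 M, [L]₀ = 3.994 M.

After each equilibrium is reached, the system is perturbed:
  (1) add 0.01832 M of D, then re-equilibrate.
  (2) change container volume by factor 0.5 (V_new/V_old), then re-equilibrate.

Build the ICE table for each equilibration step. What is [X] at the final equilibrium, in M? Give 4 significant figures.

[X]_eq = 15.34 M

Q₀ = 0.02062 vs Keq = 0.09193 ⇒ Q<K, forward
Step 1:
                   X          C          D          L
  I             7.66    0.04875    0.02197      3.994
  C        -0.009669  -0.009669    0.01934    0.01934
  E             7.65    0.03908    0.04131      4.013
  solve Keq expr → x = 0.009669; check Q = 0.09193
Then add 0.01832 M of D.
Step 2:
                   X          C          D          L
  I             7.65    0.03908    0.05963      4.013
  C         0.007237   0.007237   -0.01447   -0.01447
  E            7.658    0.04632    0.04516      3.999
  solve Keq expr → x = -0.007237; check Q = 0.09193
Then change container volume by factor 0.5 (V_new/V_old).
Step 3:
                   X          C          D          L
  I            15.32    0.09263    0.09031      7.998
  C          0.02011    0.02011   -0.04021   -0.04021
  E            15.34     0.1127     0.0501      7.958
  solve Keq expr → x = -0.02011; check Q = 0.09193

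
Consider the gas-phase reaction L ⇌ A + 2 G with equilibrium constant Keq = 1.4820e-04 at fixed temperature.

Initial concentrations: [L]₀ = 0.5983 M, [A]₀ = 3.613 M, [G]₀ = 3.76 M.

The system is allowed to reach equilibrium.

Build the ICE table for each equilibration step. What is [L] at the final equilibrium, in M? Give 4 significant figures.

[L]_eq = 2.471 M

Q₀ = 85.37 vs Keq = 1.4820e-04 ⇒ Q>K, reverse
Step 1:
                    L           A           G
  I            0.5983       3.613        3.76
  C             1.873      -1.873      -3.745
  E             2.471        1.74     0.01451
  solve Keq expr → x = -1.873; check Q = 1.4820e-04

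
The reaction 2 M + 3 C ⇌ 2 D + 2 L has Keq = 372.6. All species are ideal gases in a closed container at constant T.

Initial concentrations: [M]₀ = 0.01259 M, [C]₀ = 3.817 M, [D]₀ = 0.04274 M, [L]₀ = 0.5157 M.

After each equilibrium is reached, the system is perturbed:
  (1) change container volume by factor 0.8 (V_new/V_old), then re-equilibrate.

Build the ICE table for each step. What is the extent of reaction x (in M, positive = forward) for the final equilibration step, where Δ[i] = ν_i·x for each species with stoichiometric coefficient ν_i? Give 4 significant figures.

x = 1.3392e-05 M

Q₀ = 0.05511 vs Keq = 372.6 ⇒ Q<K, forward
Step 1:
                    M           C           D           L
  I           0.01259       3.817     0.04274      0.5157
  C          -0.01239    -0.01858     0.01239     0.01239
  E        2.0372e-04       3.798     0.05513      0.5281
  solve Keq expr → x = 0.006193; check Q = 372.6
Then change container volume by factor 0.8 (V_new/V_old).
Step 2:
                    M           C           D           L
  I        2.5465e-04       4.748     0.06891      0.6601
  C       -2.6784e-05 -4.0176e-05  2.6784e-05  2.6784e-05
  E        2.2787e-04       4.748     0.06893      0.6601
  solve Keq expr → x = 1.3392e-05; check Q = 372.6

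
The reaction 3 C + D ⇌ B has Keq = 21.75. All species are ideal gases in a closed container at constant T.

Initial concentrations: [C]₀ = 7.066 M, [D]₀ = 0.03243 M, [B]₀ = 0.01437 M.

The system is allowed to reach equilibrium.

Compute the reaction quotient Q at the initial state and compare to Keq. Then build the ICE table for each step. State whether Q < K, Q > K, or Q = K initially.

Q₀ = 0.001256; Q < K (proceeds forward)

Q₀ = 0.001256 vs Keq = 21.75 ⇒ Q<K, forward
Step 1:
                   C          D          B
  I            7.066    0.03243    0.01437
  C         -0.09727   -0.03242    0.03242
  E            6.969 6.3572e-06    0.04679
  solve Keq expr → x = 0.03242; check Q = 21.75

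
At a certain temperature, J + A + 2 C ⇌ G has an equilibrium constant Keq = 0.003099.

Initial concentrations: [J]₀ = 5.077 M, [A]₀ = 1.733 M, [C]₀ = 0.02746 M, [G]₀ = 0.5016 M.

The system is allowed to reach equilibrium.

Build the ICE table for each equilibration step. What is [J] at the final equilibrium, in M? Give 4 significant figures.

Q₀ = 75.61 vs Keq = 0.003099 ⇒ Q>K, reverse
Step 1:
                   J          A          C          G
  Initial      5.077      1.733    0.02746     0.5016
  Change      0.4667     0.4667     0.9334    -0.4667
  Equil        5.544        2.2     0.9609    0.03489
  solve Keq expr → x = -0.4667; check Q = 0.003099

[J]_eq = 5.544 M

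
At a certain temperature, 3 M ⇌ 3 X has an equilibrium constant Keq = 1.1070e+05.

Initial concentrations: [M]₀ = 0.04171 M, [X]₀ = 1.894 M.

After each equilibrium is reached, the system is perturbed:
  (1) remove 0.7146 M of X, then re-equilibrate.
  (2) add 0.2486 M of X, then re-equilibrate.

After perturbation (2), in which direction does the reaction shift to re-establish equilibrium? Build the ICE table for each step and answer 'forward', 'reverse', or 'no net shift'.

Direction: reverse

Q₀ = 9.3631e+04 vs Keq = 1.1070e+05 ⇒ Q<K, forward
Step 1:
                    M           X
  init        0.04171       1.894
  Δ         -0.002218    0.002218
  eq          0.03949       1.896
  solve Keq expr → x = 7.3943e-04; check Q = 1.1070e+05
Then remove 0.7146 M of X.
Step 2:
                    M           X
  init        0.03949       1.182
  Δ          -0.01458     0.01458
  eq          0.02491       1.196
  solve Keq expr → x = 0.00486; check Q = 1.1070e+05
Then add 0.2486 M of X.
Step 3:
                    M           X
  init        0.02491       1.445
  Δ          0.005072   -0.005072
  eq          0.02998        1.44
  solve Keq expr → x = -0.001691; check Q = 1.1070e+05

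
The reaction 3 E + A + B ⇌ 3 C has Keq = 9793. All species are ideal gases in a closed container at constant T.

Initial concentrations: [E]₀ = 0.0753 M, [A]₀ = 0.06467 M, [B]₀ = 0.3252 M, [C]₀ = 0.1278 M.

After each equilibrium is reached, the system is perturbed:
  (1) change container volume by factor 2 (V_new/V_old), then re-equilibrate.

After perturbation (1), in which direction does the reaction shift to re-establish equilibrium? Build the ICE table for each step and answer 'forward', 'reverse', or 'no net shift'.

Q₀ = 232.5 vs Keq = 9793 ⇒ Q<K, forward
Step 1:
                  E         A         B         C
  init       0.0753   0.06467    0.3252    0.1278
  Δ         -0.0433  -0.01443  -0.01443    0.0433
  eq          0.032   0.05024    0.3108    0.1711
  solve Keq expr → x = 0.01443; check Q = 9793
Then change container volume by factor 2 (V_new/V_old).
Step 2:
                  E         A         B         C
  init        0.016   0.02512    0.1554   0.08555
  Δ        0.006661   0.00222   0.00222 -0.006661
  eq        0.02266   0.02734    0.1576   0.07889
  solve Keq expr → x = -0.00222; check Q = 9793

Direction: reverse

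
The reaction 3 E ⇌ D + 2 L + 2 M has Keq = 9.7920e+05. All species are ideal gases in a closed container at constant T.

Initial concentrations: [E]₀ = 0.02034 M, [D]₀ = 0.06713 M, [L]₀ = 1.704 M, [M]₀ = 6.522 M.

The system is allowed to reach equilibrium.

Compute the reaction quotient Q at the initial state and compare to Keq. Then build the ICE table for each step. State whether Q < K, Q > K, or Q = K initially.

Q₀ = 9.8529e+05; Q > K (proceeds reverse)

Q₀ = 9.8529e+05 vs Keq = 9.7920e+05 ⇒ Q>K, reverse
Step 1:
                  E         D         L         M
  init      0.02034   0.06713     1.704     6.522
  Δ       4.0452e-05 -1.3484e-05 -2.6968e-05 -2.6968e-05
  eq        0.02038   0.06712     1.704     6.522
  solve Keq expr → x = -1.3484e-05; check Q = 9.7920e+05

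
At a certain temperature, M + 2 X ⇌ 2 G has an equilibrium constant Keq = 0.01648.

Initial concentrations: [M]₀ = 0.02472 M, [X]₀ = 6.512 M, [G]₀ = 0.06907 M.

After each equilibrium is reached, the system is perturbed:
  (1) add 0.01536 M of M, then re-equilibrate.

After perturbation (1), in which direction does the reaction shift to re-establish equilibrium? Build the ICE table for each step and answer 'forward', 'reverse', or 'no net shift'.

Direction: forward

Q₀ = 0.004551 vs Keq = 0.01648 ⇒ Q<K, forward
Step 1:
                   M          X          G
  init       0.02472      6.512    0.06907
  Δ         -0.01215    -0.0243     0.0243
  eq         0.01257      6.488    0.09337
  solve Keq expr → x = 0.01215; check Q = 0.01648
Then add 0.01536 M of M.
Step 2:
                   M          X          G
  init       0.02793      6.488    0.09337
  Δ         -0.00957   -0.01914    0.01914
  eq         0.01836      6.469     0.1125
  solve Keq expr → x = 0.00957; check Q = 0.01648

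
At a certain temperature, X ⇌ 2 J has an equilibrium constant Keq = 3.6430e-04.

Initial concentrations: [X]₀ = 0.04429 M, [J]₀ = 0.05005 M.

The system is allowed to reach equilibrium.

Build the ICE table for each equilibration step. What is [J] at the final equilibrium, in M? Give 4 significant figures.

Q₀ = 0.05656 vs Keq = 3.6430e-04 ⇒ Q>K, reverse
Step 1:
                  X         J
  I         0.04429   0.05005
  C         0.02256  -0.04512
  E         0.06685  0.004935
  solve Keq expr → x = -0.02256; check Q = 3.6430e-04

[J]_eq = 0.004935 M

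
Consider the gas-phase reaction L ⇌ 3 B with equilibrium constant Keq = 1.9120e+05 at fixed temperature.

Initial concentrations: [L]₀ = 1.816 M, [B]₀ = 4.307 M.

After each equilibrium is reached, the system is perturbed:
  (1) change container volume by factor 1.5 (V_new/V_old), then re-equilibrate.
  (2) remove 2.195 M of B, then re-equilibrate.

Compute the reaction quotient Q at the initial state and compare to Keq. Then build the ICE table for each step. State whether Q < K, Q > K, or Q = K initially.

Q₀ = 44 vs Keq = 1.9120e+05 ⇒ Q<K, forward
Step 1:
                  L         B
  Initial     1.816     4.307
  Change     -1.811     5.433
  Equil    0.004833      9.74
  solve Keq expr → x = 1.811; check Q = 1.9120e+05
Then change container volume by factor 1.5 (V_new/V_old).
Step 2:
                  L         B
  Initial  0.003222     6.494
  Change  -0.001787   0.00536
  Equil    0.001436     6.499
  solve Keq expr → x = 0.001787; check Q = 1.9120e+05
Then remove 2.195 M of B.
Step 3:
                  L         B
  Initial  0.001436     4.304
  Change  -0.001018  0.003053
  Equil   4.1789e-04     4.307
  solve Keq expr → x = 0.001018; check Q = 1.9120e+05

Q₀ = 44; Q < K (proceeds forward)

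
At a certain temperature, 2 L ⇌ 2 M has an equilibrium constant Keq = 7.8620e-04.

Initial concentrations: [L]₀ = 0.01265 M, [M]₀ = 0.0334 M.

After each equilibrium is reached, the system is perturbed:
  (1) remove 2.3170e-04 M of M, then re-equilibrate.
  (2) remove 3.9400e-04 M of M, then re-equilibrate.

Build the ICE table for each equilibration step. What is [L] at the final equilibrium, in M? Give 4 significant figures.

[L]_eq = 0.04419 M

Q₀ = 6.971 vs Keq = 7.8620e-04 ⇒ Q>K, reverse
Step 1:
                  L         M
  I         0.01265    0.0334
  C         0.03214  -0.03214
  E         0.04479  0.001256
  solve Keq expr → x = -0.01607; check Q = 7.8620e-04
Then remove 2.3170e-04 M of M.
Step 2:
                  L         M
  I         0.04479  0.001024
  C       -2.2538e-04 2.2538e-04
  E         0.04457   0.00125
  solve Keq expr → x = 1.1269e-04; check Q = 7.8620e-04
Then remove 3.9400e-04 M of M.
Step 3:
                  L         M
  I         0.04457 8.5567e-04
  C       -3.8325e-04 3.8325e-04
  E         0.04419  0.001239
  solve Keq expr → x = 1.9163e-04; check Q = 7.8620e-04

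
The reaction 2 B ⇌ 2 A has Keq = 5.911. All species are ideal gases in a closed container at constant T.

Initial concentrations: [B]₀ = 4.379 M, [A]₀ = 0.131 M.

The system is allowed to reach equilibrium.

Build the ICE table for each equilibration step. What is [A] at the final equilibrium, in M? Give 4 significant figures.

Q₀ = 8.9494e-04 vs Keq = 5.911 ⇒ Q<K, forward
Step 1:
                    B           A
  Initial       4.379       0.131
  Change       -3.065       3.065
  Equil         1.314       3.196
  solve Keq expr → x = 1.532; check Q = 5.911

[A]_eq = 3.196 M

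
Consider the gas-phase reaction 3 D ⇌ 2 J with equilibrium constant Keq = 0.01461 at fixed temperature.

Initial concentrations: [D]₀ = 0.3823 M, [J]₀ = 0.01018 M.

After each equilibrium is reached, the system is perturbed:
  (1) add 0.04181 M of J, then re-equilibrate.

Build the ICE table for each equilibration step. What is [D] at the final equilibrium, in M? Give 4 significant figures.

Q₀ = 0.001855 vs Keq = 0.01461 ⇒ Q<K, forward
Step 1:
                    D           J
  I            0.3823     0.01018
  C          -0.02367     0.01578
  E            0.3586     0.02596
  solve Keq expr → x = 0.00789; check Q = 0.01461
Then add 0.04181 M of J.
Step 2:
                    D           J
  I            0.3586     0.06777
  C           0.05366    -0.03577
  E            0.4123       0.032
  solve Keq expr → x = -0.01789; check Q = 0.01461

[D]_eq = 0.4123 M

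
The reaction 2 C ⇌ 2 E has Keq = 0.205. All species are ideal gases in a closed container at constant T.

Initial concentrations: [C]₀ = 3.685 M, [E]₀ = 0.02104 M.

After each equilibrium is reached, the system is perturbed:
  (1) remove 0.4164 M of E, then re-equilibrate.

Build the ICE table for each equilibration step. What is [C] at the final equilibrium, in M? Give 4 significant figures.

[C]_eq = 2.264 M

Q₀ = 3.2600e-05 vs Keq = 0.205 ⇒ Q<K, forward
Step 1:
                    C           E
  init          3.685     0.02104
  Δ            -1.134       1.134
  eq            2.551       1.155
  solve Keq expr → x = 0.567; check Q = 0.205
Then remove 0.4164 M of E.
Step 2:
                    C           E
  init          2.551      0.7386
  Δ           -0.2866      0.2866
  eq            2.264       1.025
  solve Keq expr → x = 0.1433; check Q = 0.205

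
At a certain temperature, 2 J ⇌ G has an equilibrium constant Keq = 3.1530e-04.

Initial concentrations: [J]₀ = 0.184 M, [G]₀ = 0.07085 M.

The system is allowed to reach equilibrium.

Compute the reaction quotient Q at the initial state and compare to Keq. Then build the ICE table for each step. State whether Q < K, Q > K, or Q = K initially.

Q₀ = 2.093 vs Keq = 3.1530e-04 ⇒ Q>K, reverse
Step 1:
                  J         G
  I           0.184   0.07085
  C          0.1416  -0.07082
  E          0.3256 3.3433e-05
  solve Keq expr → x = -0.07082; check Q = 3.1530e-04

Q₀ = 2.093; Q > K (proceeds reverse)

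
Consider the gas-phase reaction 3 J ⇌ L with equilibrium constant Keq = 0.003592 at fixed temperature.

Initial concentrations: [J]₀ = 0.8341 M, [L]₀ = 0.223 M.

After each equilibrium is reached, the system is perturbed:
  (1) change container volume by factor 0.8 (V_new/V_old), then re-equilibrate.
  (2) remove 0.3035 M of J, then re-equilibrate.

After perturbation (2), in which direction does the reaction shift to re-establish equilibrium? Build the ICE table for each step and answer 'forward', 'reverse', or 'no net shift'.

Direction: reverse

Q₀ = 0.3843 vs Keq = 0.003592 ⇒ Q>K, reverse
Step 1:
                   J          L
  init        0.8341      0.223
  Δ           0.6348    -0.2116
  eq           1.469    0.01139
  solve Keq expr → x = -0.2116; check Q = 0.003592
Then change container volume by factor 0.8 (V_new/V_old).
Step 2:
                   J          L
  init         1.836    0.01423
  Δ         -0.02168   0.007227
  eq           1.814    0.02146
  solve Keq expr → x = 0.007227; check Q = 0.003592
Then remove 0.3035 M of J.
Step 3:
                   J          L
  init         1.511    0.02146
  Δ           0.0253  -0.008434
  eq           1.536    0.01302
  solve Keq expr → x = -0.008434; check Q = 0.003592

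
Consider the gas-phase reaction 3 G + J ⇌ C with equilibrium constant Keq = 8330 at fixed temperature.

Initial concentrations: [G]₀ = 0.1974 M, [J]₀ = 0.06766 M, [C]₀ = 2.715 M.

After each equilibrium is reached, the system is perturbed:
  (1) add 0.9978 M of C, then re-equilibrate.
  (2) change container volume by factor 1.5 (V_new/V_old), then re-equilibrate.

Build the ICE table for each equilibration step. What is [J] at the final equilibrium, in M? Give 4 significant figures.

Q₀ = 5217 vs Keq = 8330 ⇒ Q<K, forward
Step 1:
                   G          J          C
  init        0.1974    0.06766      2.715
  Δ         -0.02183  -0.007276   0.007276
  eq          0.1756    0.06038      2.722
  solve Keq expr → x = 0.007276; check Q = 8330
Then add 0.9978 M of C.
Step 2:
                   G          J          C
  init        0.1756    0.06038       3.72
  Δ          0.01431   0.004768  -0.004768
  eq          0.1899    0.06515      3.715
  solve Keq expr → x = -0.004768; check Q = 8330
Then change container volume by factor 1.5 (V_new/V_old).
Step 3:
                   G          J          C
  init        0.1266    0.04343      2.477
  Δ          0.04505    0.01502   -0.01502
  eq          0.1716    0.05845      2.462
  solve Keq expr → x = -0.01502; check Q = 8330

[J]_eq = 0.05845 M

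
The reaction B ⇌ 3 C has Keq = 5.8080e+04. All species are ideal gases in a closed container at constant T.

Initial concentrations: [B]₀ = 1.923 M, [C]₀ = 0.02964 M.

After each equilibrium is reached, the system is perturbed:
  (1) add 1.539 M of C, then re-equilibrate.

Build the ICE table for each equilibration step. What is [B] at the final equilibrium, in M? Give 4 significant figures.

Q₀ = 1.3541e-05 vs Keq = 5.8080e+04 ⇒ Q<K, forward
Step 1:
                    B           C
  Initial       1.923     0.02964
  Change        -1.92       5.759
  Equil       0.00334       5.789
  solve Keq expr → x = 1.92; check Q = 5.8080e+04
Then add 1.539 M of C.
Step 2:
                    B           C
  Initial     0.00334       7.328
  Change     0.003406    -0.01022
  Equil      0.006746       7.317
  solve Keq expr → x = -0.003406; check Q = 5.8080e+04

[B]_eq = 0.006746 M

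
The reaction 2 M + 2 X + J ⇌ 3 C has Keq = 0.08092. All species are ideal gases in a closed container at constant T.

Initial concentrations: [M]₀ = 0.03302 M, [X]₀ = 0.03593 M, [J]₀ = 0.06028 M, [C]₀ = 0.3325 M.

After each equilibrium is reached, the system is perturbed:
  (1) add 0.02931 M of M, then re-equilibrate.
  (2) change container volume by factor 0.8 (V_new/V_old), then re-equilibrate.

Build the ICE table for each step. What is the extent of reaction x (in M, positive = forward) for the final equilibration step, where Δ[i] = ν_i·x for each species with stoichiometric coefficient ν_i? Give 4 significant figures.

x = 0.002049 M

Q₀ = 4.3324e+05 vs Keq = 0.08092 ⇒ Q>K, reverse
Step 1:
                  M         X         J         C
  Initial   0.03302   0.03593   0.06028    0.3325
  Change     0.1991    0.1991   0.09957   -0.2987
  Equil      0.2322    0.2351    0.1599   0.03378
  solve Keq expr → x = -0.09957; check Q = 0.08092
Then add 0.02931 M of M.
Step 2:
                  M         X         J         C
  Initial    0.2615    0.2351    0.1599   0.03378
  Change  -0.001606 -0.001606 -8.0309e-04  0.002409
  Equil      0.2599    0.2335    0.1591   0.03619
  solve Keq expr → x = 8.0309e-04; check Q = 0.08092
Then change container volume by factor 0.8 (V_new/V_old).
Step 3:
                  M         X         J         C
  Initial    0.3248    0.2918    0.1988   0.04523
  Change  -0.004098 -0.004098 -0.002049  0.006147
  Equil      0.3207    0.2877    0.1968   0.05138
  solve Keq expr → x = 0.002049; check Q = 0.08092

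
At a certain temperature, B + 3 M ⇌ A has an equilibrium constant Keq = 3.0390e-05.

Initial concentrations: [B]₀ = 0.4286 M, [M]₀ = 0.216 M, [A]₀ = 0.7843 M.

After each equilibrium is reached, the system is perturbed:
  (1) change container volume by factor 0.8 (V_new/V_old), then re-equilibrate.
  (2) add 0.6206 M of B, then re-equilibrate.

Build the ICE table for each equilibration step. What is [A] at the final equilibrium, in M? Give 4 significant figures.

[A]_eq = 0.002135 M

Q₀ = 181.6 vs Keq = 3.0390e-05 ⇒ Q>K, reverse
Step 1:
                   B          M          A
  Initial     0.4286      0.216     0.7843
  Change      0.7837      2.351    -0.7837
  Equil        1.212      2.567 6.2320e-04
  solve Keq expr → x = -0.7837; check Q = 3.0390e-05
Then change container volume by factor 0.8 (V_new/V_old).
Step 2:
                   B          M          A
  Initial      1.515      3.209 7.7900e-04
  Change  -7.3859e-04  -0.002216 7.3859e-04
  Equil        1.515      3.207   0.001518
  solve Keq expr → x = 7.3859e-04; check Q = 3.0390e-05
Then add 0.6206 M of B.
Step 3:
                   B          M          A
  Initial      2.135      3.207   0.001518
  Change  -6.1750e-04  -0.001852 6.1750e-04
  Equil        2.135      3.205   0.002135
  solve Keq expr → x = 6.1750e-04; check Q = 3.0390e-05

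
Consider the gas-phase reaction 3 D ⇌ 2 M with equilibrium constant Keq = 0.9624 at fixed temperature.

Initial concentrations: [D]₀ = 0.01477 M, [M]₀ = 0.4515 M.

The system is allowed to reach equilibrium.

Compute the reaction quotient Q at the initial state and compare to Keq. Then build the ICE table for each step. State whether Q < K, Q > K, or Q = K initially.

Q₀ = 6.3267e+04 vs Keq = 0.9624 ⇒ Q>K, reverse
Step 1:
                    D           M
  Initial     0.01477      0.4515
  Change       0.3513     -0.2342
  Equil        0.3661      0.2173
  solve Keq expr → x = -0.1171; check Q = 0.9624

Q₀ = 6.3267e+04; Q > K (proceeds reverse)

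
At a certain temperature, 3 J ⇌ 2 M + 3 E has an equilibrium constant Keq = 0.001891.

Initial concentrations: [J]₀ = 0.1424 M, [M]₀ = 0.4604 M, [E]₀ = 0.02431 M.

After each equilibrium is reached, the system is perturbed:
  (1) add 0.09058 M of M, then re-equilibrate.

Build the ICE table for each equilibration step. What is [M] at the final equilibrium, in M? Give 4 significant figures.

Q₀ = 0.001055 vs Keq = 0.001891 ⇒ Q<K, forward
Step 1:
                  J         M         E
  init       0.1424    0.4604   0.02431
  Δ        -0.00423   0.00282   0.00423
  eq         0.1382    0.4632   0.02854
  solve Keq expr → x = 0.00141; check Q = 0.001891
Then add 0.09058 M of M.
Step 2:
                  J         M         E
  init       0.1382    0.5538   0.02854
  Δ        0.002661 -0.001774 -0.002661
  eq         0.1408     0.552   0.02588
  solve Keq expr → x = -8.8684e-04; check Q = 0.001891

[M]_eq = 0.552 M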